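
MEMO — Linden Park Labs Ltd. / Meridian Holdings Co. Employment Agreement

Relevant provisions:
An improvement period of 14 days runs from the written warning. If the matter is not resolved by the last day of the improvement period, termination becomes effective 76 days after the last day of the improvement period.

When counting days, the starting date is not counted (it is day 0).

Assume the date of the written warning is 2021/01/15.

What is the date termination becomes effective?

2021/04/15

The last day of the improvement period: 14 calendar days after 2021/01/15 is 2021/01/29.
The date termination becomes effective: 2021/01/29 + 76 days = 2021/04/15.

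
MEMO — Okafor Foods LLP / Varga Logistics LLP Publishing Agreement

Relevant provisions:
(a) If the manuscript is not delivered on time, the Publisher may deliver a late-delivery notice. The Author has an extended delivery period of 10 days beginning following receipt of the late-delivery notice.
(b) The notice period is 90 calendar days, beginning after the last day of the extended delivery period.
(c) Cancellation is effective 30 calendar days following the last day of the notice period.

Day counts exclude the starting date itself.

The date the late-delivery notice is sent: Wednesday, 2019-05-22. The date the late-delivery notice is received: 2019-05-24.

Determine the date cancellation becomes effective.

2019-10-01

The last day of the extended delivery period: 2019-05-24 + 10 days = 2019-06-03.
Adding 90 calendar days to 2019-06-03 gives 2019-09-01, which is the last day of the notice period.
Adding 30 calendar days to 2019-09-01 gives 2019-10-01, which is the date cancellation becomes effective.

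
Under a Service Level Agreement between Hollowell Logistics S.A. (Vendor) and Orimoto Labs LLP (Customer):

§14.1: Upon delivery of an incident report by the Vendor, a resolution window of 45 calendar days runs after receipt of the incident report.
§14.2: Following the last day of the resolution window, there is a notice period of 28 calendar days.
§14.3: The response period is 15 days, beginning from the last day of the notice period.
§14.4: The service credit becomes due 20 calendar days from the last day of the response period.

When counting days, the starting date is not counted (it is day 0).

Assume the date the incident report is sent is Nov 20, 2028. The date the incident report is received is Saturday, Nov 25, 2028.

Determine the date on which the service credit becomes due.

Mar 13, 2029

The last day of the resolution window: 45 calendar days after Nov 25, 2028 is Jan 9, 2029.
The last day of the notice period: Jan 9, 2029 + 28 days = Feb 6, 2029.
Adding 15 calendar days to Feb 6, 2029 gives Feb 21, 2029, which is the last day of the response period.
Adding 20 calendar days to Feb 21, 2029 gives Mar 13, 2029, which is the date on which the service credit becomes due.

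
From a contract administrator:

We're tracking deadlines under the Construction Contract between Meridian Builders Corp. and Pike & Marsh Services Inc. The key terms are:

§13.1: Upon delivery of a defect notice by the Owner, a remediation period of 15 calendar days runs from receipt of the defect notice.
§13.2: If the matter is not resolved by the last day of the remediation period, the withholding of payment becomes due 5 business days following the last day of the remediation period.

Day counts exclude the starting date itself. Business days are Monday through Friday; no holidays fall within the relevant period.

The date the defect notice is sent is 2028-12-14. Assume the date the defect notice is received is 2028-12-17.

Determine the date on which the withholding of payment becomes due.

The last day of the remediation period: 2028-12-17 + 15 days = 2029-01-01.
The date on which the withholding of payment becomes due: counting 5 business days from Monday, 2029-01-01 (Jan 2, Jan 3, Jan 4, Jan 5, Jan 8, skipping weekends) reaches Monday, 2029-01-08.

2029-01-08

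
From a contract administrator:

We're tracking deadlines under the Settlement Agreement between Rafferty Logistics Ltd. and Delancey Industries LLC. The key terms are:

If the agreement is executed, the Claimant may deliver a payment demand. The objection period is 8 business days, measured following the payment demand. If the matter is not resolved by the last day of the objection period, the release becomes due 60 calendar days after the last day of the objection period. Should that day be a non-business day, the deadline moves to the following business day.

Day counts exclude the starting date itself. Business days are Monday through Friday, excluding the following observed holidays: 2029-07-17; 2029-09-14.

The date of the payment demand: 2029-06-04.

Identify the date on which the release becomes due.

The last day of the objection period: counting 8 business days from Monday, 2029-06-04 (Jun 5, Jun 6, Jun 7, Jun 8, Jun 11, Jun 12, Jun 13, Jun 14, skipping weekends) reaches Thursday, 2029-06-14.
The date on which the release becomes due: 60 calendar days after 2029-06-14 is 2029-08-13. 2029-08-13 is a Monday and is not a listed holiday, so no roll-forward applies.

2029-08-13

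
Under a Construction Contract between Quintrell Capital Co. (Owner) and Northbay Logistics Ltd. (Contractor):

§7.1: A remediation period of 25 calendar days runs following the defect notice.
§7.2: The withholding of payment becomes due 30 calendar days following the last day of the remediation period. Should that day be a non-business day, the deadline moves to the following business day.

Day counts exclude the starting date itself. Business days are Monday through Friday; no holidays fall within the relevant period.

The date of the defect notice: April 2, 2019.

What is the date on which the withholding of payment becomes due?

The last day of the remediation period: April 2, 2019 + 25 days = April 27, 2019.
The date on which the withholding of payment becomes due: 30 calendar days after April 27, 2019 is May 27, 2019. May 27, 2019 is a Monday, so no roll-forward applies.

May 27, 2019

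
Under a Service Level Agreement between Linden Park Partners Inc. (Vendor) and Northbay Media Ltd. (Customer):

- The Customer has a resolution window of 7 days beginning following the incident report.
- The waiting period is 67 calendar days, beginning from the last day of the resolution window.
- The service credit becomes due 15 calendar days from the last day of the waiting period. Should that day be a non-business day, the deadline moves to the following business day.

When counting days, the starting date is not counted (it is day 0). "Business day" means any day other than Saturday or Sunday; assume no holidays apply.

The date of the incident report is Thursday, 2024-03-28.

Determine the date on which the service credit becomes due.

2024-06-25

The last day of the resolution window: 7 calendar days after 2024-03-28 is 2024-04-04.
The last day of the waiting period: 67 calendar days after 2024-04-04 is 2024-06-10.
Adding 15 calendar days to 2024-06-10 gives 2024-06-25, which is the date on which the service credit becomes due. 2024-06-25 is a Tuesday, so no roll-forward applies.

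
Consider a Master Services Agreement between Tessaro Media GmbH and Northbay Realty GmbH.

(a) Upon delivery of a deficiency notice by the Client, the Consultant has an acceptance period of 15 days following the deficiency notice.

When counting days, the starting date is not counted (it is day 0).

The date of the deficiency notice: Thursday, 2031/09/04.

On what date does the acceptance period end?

The last day of the acceptance period: 15 calendar days after 2031/09/04 is 2031/09/19.

2031/09/19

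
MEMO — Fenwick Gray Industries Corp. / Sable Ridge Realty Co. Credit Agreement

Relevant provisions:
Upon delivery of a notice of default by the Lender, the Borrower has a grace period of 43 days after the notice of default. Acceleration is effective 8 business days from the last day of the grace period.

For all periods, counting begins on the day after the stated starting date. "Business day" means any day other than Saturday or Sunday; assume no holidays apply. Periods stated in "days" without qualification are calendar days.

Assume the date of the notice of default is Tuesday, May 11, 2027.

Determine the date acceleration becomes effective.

July 5, 2027

The last day of the grace period: 43 calendar days after May 11, 2027 is June 23, 2027.
From Wednesday, June 23, 2027, 8 business days (Jun 24, Jun 25, Jun 28, Jun 29, Jun 30, Jul 1, Jul 2, Jul 5, skipping weekends) brings us to Monday, July 5, 2027, which is the date acceleration becomes effective.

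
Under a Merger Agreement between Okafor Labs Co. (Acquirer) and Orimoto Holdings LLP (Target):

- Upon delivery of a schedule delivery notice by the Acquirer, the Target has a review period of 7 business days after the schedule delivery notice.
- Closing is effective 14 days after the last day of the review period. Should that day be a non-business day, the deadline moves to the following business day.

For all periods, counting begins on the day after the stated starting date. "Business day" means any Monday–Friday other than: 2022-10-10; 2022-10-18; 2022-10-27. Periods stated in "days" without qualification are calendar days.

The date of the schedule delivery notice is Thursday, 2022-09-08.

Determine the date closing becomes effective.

2022-10-03

The last day of the review period: 7 business days after Thursday, 2022-09-08, skipping weekends — Sep 9, Sep 12, Sep 13, Sep 14, Sep 15, Sep 16, Sep 19 — lands on Monday, 2022-09-19.
The date closing becomes effective: 2022-09-19 + 14 days = 2022-10-03. 2022-10-03 is a Monday and is not a listed holiday, so no roll-forward applies.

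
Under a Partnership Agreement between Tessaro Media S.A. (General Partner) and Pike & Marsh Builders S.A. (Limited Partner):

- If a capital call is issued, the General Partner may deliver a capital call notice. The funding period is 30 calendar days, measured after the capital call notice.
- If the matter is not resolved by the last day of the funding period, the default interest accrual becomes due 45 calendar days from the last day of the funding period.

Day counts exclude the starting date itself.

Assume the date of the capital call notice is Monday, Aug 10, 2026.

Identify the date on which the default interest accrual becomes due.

Oct 24, 2026

The last day of the funding period: 30 calendar days after Aug 10, 2026 is Sep 9, 2026.
The date on which the default interest accrual becomes due: Sep 9, 2026 + 45 days = Oct 24, 2026.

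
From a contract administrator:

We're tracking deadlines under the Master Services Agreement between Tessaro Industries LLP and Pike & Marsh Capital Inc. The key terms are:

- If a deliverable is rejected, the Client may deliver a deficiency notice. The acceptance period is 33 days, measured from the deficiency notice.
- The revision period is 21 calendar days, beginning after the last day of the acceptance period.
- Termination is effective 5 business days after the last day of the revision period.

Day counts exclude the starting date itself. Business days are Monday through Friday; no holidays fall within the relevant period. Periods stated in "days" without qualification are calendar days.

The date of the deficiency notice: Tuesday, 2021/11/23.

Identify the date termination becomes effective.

2022/01/21

The last day of the acceptance period: 2021/11/23 + 33 days = 2021/12/26.
Adding 21 calendar days to 2021/12/26 gives 2022/01/16, which is the last day of the revision period.
The date termination becomes effective: 5 business days after Sunday, 2022/01/16, skipping weekends — Jan 17, Jan 18, Jan 19, Jan 20, Jan 21 — lands on Friday, 2022/01/21.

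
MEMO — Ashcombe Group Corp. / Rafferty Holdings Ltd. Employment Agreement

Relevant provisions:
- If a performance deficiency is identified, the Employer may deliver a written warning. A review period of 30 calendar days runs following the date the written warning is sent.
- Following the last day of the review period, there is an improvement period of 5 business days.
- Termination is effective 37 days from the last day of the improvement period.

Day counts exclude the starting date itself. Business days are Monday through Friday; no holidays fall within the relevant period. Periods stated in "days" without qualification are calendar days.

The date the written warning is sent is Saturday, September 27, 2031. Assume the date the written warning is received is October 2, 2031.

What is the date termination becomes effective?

The last day of the review period: September 27, 2031 + 30 days = October 27, 2031.
From Monday, October 27, 2031, 5 business days (Oct 28, Oct 29, Oct 30, Oct 31, Nov 3, skipping weekends) brings us to Monday, November 3, 2031, which is the last day of the improvement period.
The date termination becomes effective: 37 calendar days after November 3, 2031 is December 10, 2031.

December 10, 2031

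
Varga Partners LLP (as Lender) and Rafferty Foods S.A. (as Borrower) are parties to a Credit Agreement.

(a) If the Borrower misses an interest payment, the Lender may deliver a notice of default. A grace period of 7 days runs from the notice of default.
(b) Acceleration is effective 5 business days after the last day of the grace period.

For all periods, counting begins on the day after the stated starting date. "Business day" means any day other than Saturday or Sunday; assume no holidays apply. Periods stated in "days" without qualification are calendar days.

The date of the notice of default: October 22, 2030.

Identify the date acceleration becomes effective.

November 5, 2030

The last day of the grace period: October 22, 2030 + 7 days = October 29, 2030.
From Tuesday, October 29, 2030, 5 business days (Oct 30, Oct 31, Nov 1, Nov 4, Nov 5, skipping weekends) brings us to Tuesday, November 5, 2030, which is the date acceleration becomes effective.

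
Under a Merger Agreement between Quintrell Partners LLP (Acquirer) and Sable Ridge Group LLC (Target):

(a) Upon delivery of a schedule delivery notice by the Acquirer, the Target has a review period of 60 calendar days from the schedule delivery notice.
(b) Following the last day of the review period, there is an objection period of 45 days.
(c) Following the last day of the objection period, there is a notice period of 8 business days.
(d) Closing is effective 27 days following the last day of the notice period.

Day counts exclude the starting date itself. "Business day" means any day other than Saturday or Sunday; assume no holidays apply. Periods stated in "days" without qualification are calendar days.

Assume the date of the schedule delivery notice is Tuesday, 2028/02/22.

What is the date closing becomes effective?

2028/07/13

Adding 60 calendar days to 2028/02/22 gives 2028/04/22, which is the last day of the review period.
The last day of the objection period: 2028/04/22 + 45 days = 2028/06/06.
The last day of the notice period: counting 8 business days from Tuesday, 2028/06/06 (Jun 7, Jun 8, Jun 9, Jun 12, Jun 13, Jun 14, Jun 15, Jun 16, skipping weekends) reaches Friday, 2028/06/16.
The date closing becomes effective: 27 calendar days after 2028/06/16 is 2028/07/13.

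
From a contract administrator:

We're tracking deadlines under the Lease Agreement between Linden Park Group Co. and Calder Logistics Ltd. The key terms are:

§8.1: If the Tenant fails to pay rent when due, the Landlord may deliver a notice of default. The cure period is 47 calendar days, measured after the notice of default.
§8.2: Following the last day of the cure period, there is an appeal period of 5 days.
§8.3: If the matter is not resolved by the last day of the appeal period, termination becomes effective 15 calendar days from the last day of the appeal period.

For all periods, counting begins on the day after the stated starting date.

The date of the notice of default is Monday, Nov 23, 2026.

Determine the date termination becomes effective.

Jan 29, 2027

The last day of the cure period: Nov 23, 2026 + 47 days = Jan 9, 2027.
Adding 5 calendar days to Jan 9, 2027 gives Jan 14, 2027, which is the last day of the appeal period.
The date termination becomes effective: Jan 14, 2027 + 15 days = Jan 29, 2027.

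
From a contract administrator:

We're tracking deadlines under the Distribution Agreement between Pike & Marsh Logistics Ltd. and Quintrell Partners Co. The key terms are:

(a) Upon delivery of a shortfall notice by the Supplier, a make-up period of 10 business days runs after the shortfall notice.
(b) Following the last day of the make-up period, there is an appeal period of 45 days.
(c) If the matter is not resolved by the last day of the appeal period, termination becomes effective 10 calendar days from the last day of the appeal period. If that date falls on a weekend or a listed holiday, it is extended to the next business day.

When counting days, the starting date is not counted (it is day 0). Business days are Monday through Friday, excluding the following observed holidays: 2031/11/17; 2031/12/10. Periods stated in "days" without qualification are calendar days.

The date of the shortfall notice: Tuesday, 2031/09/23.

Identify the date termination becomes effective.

2031/12/01

From Tuesday, 2031/09/23, 10 business days (Sep 24, Sep 25, Sep 26, Sep 29, Sep 30, Oct 1, Oct 2, Oct 3, Oct 6, Oct 7, skipping weekends) brings us to Tuesday, 2031/10/07, which is the last day of the make-up period.
The last day of the appeal period: 2031/10/07 + 45 days = 2031/11/21.
The date termination becomes effective: 10 calendar days after 2031/11/21 is 2031/12/01. 2031/12/01 is a Monday and is not a listed holiday, so no roll-forward applies.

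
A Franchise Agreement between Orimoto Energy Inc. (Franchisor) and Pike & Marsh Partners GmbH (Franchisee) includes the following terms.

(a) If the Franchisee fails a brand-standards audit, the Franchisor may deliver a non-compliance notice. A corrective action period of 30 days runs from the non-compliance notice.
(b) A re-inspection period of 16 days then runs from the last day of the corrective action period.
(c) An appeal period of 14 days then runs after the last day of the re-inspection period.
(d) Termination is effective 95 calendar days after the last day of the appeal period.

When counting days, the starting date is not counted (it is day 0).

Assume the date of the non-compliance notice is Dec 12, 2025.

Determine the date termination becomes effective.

May 16, 2026

The last day of the corrective action period: Dec 12, 2025 + 30 days = Jan 11, 2026.
Adding 16 calendar days to Jan 11, 2026 gives Jan 27, 2026, which is the last day of the re-inspection period.
The last day of the appeal period: Jan 27, 2026 + 14 days = Feb 10, 2026.
The date termination becomes effective: 95 calendar days after Feb 10, 2026 is May 16, 2026.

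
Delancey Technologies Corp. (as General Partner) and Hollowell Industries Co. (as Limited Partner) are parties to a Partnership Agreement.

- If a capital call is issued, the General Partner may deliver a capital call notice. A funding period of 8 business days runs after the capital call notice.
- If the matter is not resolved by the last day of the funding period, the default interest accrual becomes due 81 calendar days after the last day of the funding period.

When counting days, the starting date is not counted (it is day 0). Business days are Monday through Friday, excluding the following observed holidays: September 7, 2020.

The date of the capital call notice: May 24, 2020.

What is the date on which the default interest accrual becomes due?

August 23, 2020

From Sunday, May 24, 2020, 8 business days (May 25, May 26, May 27, May 28, May 29, Jun 1, Jun 2, Jun 3, skipping weekends) brings us to Wednesday, June 3, 2020, which is the last day of the funding period.
The date on which the default interest accrual becomes due: 81 calendar days after June 3, 2020 is August 23, 2020.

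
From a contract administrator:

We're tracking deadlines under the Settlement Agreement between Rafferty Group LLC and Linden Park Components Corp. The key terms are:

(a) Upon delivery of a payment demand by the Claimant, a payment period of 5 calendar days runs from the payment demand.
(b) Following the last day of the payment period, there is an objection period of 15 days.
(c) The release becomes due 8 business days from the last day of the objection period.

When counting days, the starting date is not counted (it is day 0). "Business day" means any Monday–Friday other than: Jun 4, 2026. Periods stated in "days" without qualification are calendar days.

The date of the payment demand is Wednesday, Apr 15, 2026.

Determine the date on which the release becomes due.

May 15, 2026

The last day of the payment period: Apr 15, 2026 + 5 days = Apr 20, 2026.
The last day of the objection period: 15 calendar days after Apr 20, 2026 is May 5, 2026.
The date on which the release becomes due: 8 business days after Tuesday, May 5, 2026, skipping weekends — May 6, May 7, May 8, May 11, May 12, May 13, May 14, May 15 — lands on Friday, May 15, 2026.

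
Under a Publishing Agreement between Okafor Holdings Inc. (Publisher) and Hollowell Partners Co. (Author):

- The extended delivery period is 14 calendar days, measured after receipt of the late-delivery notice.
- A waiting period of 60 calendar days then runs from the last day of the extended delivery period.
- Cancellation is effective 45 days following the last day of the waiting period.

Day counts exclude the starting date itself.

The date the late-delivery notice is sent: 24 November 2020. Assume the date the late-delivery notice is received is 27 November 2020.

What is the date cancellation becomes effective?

26 March 2021

The last day of the extended delivery period: 14 calendar days after 27 November 2020 is 11 December 2020.
The last day of the waiting period: 60 calendar days after 11 December 2020 is 9 February 2021.
The date cancellation becomes effective: 9 February 2021 + 45 days = 26 March 2021.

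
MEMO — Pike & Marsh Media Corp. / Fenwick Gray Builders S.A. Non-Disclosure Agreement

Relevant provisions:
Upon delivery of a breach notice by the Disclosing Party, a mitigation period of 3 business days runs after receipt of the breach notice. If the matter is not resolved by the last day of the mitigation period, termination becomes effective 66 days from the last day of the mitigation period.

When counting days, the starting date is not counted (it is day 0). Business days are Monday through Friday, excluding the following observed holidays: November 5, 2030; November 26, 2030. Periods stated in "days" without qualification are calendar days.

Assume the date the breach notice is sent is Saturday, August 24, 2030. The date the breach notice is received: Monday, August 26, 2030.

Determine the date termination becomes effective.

The last day of the mitigation period: 3 business days after Monday, August 26, 2030, skipping weekends — Aug 27, Aug 28, Aug 29 — lands on Thursday, August 29, 2030.
The date termination becomes effective: 66 calendar days after August 29, 2030 is November 3, 2030.

November 3, 2030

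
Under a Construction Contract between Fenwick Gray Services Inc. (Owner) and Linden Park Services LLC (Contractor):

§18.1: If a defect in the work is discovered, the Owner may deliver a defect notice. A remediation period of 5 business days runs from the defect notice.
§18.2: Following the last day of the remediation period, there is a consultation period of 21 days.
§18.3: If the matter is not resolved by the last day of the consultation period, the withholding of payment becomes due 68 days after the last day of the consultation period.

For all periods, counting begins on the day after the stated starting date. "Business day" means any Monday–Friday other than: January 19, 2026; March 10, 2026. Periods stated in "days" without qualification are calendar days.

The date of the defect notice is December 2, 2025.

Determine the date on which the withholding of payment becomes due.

March 8, 2026

The last day of the remediation period: 5 business days after Tuesday, December 2, 2025, skipping weekends — Dec 3, Dec 4, Dec 5, Dec 8, Dec 9 — lands on Tuesday, December 9, 2025.
Adding 21 calendar days to December 9, 2025 gives December 30, 2025, which is the last day of the consultation period.
Adding 68 calendar days to December 30, 2025 gives March 8, 2026, which is the date on which the withholding of payment becomes due.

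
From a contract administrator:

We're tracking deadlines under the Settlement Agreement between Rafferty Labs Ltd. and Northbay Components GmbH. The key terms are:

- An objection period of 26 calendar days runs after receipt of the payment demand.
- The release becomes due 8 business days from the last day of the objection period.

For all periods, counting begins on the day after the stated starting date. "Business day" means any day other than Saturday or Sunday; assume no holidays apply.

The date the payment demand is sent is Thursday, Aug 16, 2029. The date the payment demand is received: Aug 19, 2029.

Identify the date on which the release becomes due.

Sep 26, 2029

Adding 26 calendar days to Aug 19, 2029 gives Sep 14, 2029, which is the last day of the objection period.
The date on which the release becomes due: 8 business days after Friday, Sep 14, 2029, skipping weekends — Sep 17, Sep 18, Sep 19, Sep 20, Sep 21, Sep 24, Sep 25, Sep 26 — lands on Wednesday, Sep 26, 2029.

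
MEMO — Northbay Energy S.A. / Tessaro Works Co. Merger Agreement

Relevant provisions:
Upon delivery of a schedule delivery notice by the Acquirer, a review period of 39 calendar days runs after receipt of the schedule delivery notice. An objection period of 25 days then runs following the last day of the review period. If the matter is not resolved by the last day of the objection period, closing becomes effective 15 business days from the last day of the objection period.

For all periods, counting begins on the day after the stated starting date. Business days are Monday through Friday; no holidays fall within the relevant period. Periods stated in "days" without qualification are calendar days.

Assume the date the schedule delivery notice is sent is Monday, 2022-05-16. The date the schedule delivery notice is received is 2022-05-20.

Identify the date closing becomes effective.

2022-08-12

The last day of the review period: 2022-05-20 + 39 days = 2022-06-28.
Adding 25 calendar days to 2022-06-28 gives 2022-07-23, which is the last day of the objection period.
The date closing becomes effective: 15 business days after Saturday, 2022-07-23, skipping weekends — Jul 25, Jul 26, Jul 27, Jul 28, …, Aug 10, Aug 11, Aug 12 — lands on Friday, 2022-08-12.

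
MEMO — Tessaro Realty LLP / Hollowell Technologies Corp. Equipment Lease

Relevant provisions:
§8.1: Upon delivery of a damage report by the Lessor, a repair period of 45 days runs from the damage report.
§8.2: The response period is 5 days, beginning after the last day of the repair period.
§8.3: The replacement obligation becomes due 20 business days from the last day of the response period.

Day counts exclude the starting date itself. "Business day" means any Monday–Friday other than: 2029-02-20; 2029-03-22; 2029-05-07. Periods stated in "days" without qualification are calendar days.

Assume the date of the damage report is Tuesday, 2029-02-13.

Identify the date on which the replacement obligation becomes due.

2029-05-02

The last day of the repair period: 2029-02-13 + 45 days = 2029-03-30.
The last day of the response period: 2029-03-30 + 5 days = 2029-04-04.
The date on which the replacement obligation becomes due: 20 business days after Wednesday, 2029-04-04, skipping weekends — Apr 5, Apr 6, Apr 9, Apr 10, …, Apr 30, May 1, May 2 — lands on Wednesday, 2029-05-02.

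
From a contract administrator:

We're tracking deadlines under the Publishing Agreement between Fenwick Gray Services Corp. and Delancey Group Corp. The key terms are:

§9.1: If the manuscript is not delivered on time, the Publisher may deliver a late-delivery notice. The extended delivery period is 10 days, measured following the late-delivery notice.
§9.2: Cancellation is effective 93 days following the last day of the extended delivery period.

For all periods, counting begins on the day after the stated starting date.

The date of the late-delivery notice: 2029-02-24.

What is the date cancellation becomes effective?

The last day of the extended delivery period: 2029-02-24 + 10 days = 2029-03-06.
The date cancellation becomes effective: 2029-03-06 + 93 days = 2029-06-07.

2029-06-07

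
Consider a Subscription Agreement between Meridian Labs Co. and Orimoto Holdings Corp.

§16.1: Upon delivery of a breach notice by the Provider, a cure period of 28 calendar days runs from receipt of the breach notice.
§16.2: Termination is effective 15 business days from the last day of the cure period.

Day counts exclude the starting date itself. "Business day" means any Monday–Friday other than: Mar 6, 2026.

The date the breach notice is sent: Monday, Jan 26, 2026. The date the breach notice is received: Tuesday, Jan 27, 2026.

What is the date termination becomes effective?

Mar 18, 2026

The last day of the cure period: 28 calendar days after Jan 27, 2026 is Feb 24, 2026.
From Tuesday, Feb 24, 2026, 15 business days (Feb 25, Feb 26, Feb 27, Mar 2, …, Mar 16, Mar 17, Mar 18, skipping weekends and the listed holiday on Mar 6) brings us to Wednesday, Mar 18, 2026, which is the date termination becomes effective.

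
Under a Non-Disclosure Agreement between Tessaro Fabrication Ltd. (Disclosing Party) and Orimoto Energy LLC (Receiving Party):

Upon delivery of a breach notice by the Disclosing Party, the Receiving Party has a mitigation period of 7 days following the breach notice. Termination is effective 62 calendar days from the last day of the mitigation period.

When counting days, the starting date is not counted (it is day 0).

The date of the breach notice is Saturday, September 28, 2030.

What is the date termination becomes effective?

The last day of the mitigation period: 7 calendar days after September 28, 2030 is October 5, 2030.
The date termination becomes effective: October 5, 2030 + 62 days = December 6, 2030.

December 6, 2030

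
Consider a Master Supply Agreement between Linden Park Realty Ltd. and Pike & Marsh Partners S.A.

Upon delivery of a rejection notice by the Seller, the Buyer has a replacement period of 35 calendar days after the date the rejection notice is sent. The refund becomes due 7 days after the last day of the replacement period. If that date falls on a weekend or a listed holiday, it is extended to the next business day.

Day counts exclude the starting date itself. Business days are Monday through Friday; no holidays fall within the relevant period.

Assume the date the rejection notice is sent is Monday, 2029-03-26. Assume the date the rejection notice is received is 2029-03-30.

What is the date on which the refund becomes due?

2029-05-07

The last day of the replacement period: 35 calendar days after 2029-03-26 is 2029-04-30.
The date on which the refund becomes due: 7 calendar days after 2029-04-30 is 2029-05-07. 2029-05-07 is a Monday, so no roll-forward applies.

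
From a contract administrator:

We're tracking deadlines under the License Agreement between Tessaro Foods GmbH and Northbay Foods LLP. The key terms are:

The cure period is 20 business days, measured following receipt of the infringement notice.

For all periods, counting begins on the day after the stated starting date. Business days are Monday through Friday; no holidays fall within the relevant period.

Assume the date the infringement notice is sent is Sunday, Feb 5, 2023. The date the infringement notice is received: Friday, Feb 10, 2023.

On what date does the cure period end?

The last day of the cure period: counting 20 business days from Friday, Feb 10, 2023 (Feb 13, Feb 14, Feb 15, Feb 16, …, Mar 8, Mar 9, Mar 10, skipping weekends) reaches Friday, Mar 10, 2023.

Mar 10, 2023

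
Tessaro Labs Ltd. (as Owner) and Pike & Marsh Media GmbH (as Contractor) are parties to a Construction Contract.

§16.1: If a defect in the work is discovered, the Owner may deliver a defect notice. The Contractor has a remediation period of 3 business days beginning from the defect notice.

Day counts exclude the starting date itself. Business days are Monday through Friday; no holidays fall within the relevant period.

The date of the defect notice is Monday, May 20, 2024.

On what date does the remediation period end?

The last day of the remediation period: 3 business days after Monday, May 20, 2024, skipping weekends — May 21, May 22, May 23 — lands on Thursday, May 23, 2024.

May 23, 2024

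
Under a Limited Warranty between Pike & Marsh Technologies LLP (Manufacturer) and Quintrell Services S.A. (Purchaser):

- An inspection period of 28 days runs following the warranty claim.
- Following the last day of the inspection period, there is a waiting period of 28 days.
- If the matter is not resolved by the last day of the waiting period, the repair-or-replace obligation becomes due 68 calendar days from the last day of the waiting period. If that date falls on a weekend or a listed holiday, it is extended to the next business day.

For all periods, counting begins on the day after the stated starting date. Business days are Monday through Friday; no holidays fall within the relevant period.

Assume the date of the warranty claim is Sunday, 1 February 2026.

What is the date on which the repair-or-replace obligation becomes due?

The last day of the inspection period: 28 calendar days after 1 February 2026 is 1 March 2026.
The last day of the waiting period: 1 March 2026 + 28 days = 29 March 2026.
The date on which the repair-or-replace obligation becomes due: 68 calendar days after 29 March 2026 is 5 June 2026. 5 June 2026 is a Friday, so no roll-forward applies.

5 June 2026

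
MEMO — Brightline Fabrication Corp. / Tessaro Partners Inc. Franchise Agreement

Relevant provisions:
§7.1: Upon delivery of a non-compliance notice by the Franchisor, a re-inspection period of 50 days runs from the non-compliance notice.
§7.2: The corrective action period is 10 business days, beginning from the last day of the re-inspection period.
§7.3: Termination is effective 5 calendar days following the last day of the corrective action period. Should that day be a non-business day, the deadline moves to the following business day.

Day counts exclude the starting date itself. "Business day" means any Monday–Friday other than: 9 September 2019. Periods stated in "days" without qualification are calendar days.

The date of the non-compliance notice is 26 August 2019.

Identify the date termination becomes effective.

4 November 2019

The last day of the re-inspection period: 50 calendar days after 26 August 2019 is 15 October 2019.
The last day of the corrective action period: 10 business days after Tuesday, 15 October 2019, skipping weekends — Oct 16, Oct 17, Oct 18, Oct 21, Oct 22, Oct 23, Oct 24, Oct 25, Oct 28, Oct 29 — lands on Tuesday, 29 October 2019.
The date termination becomes effective: 5 calendar days after 29 October 2019 is 3 November 2019. That falls on a Sunday, so it rolls to the next business day, Monday, 4 November 2019.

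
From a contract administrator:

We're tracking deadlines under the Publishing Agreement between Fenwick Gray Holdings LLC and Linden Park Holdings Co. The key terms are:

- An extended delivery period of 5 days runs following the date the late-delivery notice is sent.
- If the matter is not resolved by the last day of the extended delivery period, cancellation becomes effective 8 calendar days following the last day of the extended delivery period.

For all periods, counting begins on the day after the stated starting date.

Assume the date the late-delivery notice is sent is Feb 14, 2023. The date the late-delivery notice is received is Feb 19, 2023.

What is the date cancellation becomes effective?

Feb 27, 2023

Adding 5 calendar days to Feb 14, 2023 gives Feb 19, 2023, which is the last day of the extended delivery period.
Adding 8 calendar days to Feb 19, 2023 gives Feb 27, 2023, which is the date cancellation becomes effective.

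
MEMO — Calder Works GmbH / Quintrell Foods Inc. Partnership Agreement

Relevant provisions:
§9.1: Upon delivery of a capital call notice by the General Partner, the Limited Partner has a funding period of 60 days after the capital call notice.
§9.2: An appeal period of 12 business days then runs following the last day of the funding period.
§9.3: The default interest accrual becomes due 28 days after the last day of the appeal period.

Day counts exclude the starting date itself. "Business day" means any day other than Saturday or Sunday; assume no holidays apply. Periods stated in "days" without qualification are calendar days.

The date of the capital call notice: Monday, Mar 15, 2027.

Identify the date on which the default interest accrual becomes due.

The last day of the funding period: Mar 15, 2027 + 60 days = May 14, 2027.
From Friday, May 14, 2027, 12 business days (May 17, May 18, May 19, May 20, …, May 28, May 31, Jun 1, skipping weekends) brings us to Tuesday, Jun 1, 2027, which is the last day of the appeal period.
The date on which the default interest accrual becomes due: Jun 1, 2027 + 28 days = Jun 29, 2027.

Jun 29, 2027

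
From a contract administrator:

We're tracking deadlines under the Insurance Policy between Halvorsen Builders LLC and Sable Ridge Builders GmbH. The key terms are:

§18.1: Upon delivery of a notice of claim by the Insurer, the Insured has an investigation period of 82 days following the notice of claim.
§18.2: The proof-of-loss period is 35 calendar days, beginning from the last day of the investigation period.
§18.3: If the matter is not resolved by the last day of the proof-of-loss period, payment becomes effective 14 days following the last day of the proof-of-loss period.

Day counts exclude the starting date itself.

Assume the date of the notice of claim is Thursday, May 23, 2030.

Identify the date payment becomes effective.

Adding 82 calendar days to May 23, 2030 gives Aug 13, 2030, which is the last day of the investigation period.
The last day of the proof-of-loss period: Aug 13, 2030 + 35 days = Sep 17, 2030.
The date payment becomes effective: 14 calendar days after Sep 17, 2030 is Oct 1, 2030.

Oct 1, 2030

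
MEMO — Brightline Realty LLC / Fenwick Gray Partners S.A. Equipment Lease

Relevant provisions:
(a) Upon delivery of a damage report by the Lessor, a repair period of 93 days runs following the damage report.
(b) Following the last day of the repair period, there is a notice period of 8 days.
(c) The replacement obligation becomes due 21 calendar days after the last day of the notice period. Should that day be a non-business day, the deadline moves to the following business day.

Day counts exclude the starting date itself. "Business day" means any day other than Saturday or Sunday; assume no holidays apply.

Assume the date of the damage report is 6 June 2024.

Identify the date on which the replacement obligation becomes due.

7 October 2024

The last day of the repair period: 6 June 2024 + 93 days = 7 September 2024.
Adding 8 calendar days to 7 September 2024 gives 15 September 2024, which is the last day of the notice period.
Adding 21 calendar days to 15 September 2024 gives 6 October 2024, which is the date on which the replacement obligation becomes due. That falls on a Sunday, so it rolls to the next business day, Monday, 7 October 2024.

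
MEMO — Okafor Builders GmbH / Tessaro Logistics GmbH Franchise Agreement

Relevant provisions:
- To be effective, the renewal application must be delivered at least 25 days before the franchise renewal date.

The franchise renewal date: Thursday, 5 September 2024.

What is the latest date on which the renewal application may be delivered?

Counting back 25 calendar days from 5 September 2024 gives 11 August 2024.

11 August 2024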